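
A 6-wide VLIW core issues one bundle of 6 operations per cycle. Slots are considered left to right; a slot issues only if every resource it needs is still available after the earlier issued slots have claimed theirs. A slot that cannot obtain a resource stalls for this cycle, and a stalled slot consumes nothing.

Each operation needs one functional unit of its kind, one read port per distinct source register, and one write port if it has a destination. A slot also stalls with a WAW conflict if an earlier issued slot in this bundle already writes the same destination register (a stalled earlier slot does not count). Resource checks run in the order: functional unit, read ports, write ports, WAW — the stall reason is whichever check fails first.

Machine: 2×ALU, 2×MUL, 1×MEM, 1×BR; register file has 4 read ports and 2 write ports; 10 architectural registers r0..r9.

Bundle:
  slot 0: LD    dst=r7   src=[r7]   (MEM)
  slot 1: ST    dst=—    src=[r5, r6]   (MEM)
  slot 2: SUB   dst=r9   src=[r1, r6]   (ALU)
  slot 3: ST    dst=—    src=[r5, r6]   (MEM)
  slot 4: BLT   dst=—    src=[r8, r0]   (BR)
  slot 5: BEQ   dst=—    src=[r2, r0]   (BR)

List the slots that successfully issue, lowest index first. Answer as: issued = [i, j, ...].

issued = [0, 2]

  0. MEM→r7 ⇒ go  {2A/2Mu/0Ld/1B | 3r 1w}
  1. MEM ⇒ no(FU)  {2A/2Mu/0Ld/1B | 3r 1w}
  2. ALU→r9 ⇒ go  {1A/2Mu/0Ld/1B | 1r 0w}
  3. MEM ⇒ no(FU)  {1A/2Mu/0Ld/1B | 1r 0w}
  4. BR ⇒ no(RD_PORT)  {1A/2Mu/0Ld/1B | 1r 0w}
  5. BR ⇒ no(RD_PORT)  {1A/2Mu/0Ld/1B | 1r 0w}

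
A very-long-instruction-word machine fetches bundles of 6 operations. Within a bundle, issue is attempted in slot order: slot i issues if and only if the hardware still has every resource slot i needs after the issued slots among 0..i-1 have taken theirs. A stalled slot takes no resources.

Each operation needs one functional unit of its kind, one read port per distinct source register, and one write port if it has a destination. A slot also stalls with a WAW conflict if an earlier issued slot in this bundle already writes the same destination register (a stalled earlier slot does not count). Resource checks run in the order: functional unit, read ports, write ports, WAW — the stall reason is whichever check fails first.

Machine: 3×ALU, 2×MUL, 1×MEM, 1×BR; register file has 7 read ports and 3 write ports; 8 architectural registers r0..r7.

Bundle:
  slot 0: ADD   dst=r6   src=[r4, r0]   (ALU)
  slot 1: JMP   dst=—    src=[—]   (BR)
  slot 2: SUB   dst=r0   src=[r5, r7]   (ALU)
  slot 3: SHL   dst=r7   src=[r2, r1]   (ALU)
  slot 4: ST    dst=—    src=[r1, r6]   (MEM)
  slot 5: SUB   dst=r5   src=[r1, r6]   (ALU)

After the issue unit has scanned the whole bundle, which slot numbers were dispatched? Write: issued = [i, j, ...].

issued = [0, 1, 2, 3]

(0) want 1×ALU +2rd +1wr — yes → AL2|MU2|ME1|BR1|rd5|wr2
(1) want 1×BR +0rd +0wr — yes → AL2|MU2|ME1|BR0|rd5|wr2
(2) want 1×ALU +2rd +1wr — yes → AL1|MU2|ME1|BR0|rd3|wr1
(3) want 1×ALU +2rd +1wr — yes → AL0|MU2|ME1|BR0|rd1|wr0
(4) want 1×MEM +2rd +0wr — RD_PORT → AL0|MU2|ME1|BR0|rd1|wr0
(5) want 1×ALU +2rd +1wr — FU → AL0|MU2|ME1|BR0|rd1|wr0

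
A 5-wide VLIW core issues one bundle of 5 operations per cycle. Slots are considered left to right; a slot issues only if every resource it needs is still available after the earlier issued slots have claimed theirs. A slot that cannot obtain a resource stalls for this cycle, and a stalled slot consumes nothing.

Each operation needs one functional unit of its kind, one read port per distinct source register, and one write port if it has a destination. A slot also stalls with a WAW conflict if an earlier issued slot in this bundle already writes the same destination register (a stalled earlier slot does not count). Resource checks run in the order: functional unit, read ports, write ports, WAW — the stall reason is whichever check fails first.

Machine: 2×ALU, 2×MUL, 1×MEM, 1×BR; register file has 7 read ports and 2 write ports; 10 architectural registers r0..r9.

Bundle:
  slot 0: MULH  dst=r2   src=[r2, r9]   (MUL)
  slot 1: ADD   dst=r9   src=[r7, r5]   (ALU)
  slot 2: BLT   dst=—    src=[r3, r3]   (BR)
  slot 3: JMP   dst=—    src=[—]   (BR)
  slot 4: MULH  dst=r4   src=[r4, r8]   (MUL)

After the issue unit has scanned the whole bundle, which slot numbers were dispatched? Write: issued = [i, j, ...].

issued = [0, 1, 2]

  0. MUL→r2 ⇒ go  {2A/1Mu/1Ld/1B | 5r 1w}
  1. ALU→r9 ⇒ go  {1A/1Mu/1Ld/1B | 3r 0w}
  2. BR ⇒ go  {1A/1Mu/1Ld/0B | 2r 0w}
  3. BR ⇒ no(FU)  {1A/1Mu/1Ld/0B | 2r 0w}
  4. MUL→r4 ⇒ no(WR_PORT)  {1A/1Mu/1Ld/0B | 2r 0w}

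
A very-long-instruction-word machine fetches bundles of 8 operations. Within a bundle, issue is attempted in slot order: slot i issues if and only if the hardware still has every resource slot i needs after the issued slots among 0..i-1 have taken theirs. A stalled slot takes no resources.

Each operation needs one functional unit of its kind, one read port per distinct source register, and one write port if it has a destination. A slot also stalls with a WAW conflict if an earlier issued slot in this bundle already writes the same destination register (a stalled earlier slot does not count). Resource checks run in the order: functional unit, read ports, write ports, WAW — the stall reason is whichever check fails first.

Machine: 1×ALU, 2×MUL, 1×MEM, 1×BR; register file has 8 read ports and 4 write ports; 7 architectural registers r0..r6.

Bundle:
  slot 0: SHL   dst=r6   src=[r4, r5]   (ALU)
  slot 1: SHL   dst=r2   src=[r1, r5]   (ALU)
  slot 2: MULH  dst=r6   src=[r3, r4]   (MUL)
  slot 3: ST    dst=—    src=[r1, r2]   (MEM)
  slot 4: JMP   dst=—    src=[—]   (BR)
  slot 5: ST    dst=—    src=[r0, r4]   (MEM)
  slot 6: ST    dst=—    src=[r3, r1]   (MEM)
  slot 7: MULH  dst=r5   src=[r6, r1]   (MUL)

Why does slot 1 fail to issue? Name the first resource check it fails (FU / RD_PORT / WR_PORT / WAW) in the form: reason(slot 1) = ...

[0] ALU needs rd=2 wr=1: ok; after: ALU=0 MUL=2 MEM=1 BR=1, R=6, W=3
[1] ALU needs rd=2 wr=1: FU; after: ALU=0 MUL=2 MEM=1 BR=1, R=6, W=3
[2] MUL needs rd=2 wr=1: WAW; after: ALU=0 MUL=2 MEM=1 BR=1, R=6, W=3
[3] MEM needs rd=2 wr=0: ok; after: ALU=0 MUL=2 MEM=0 BR=1, R=4, W=3
[4] BR needs rd=0 wr=0: ok; after: ALU=0 MUL=2 MEM=0 BR=0, R=4, W=3
[5] MEM needs rd=2 wr=0: FU; after: ALU=0 MUL=2 MEM=0 BR=0, R=4, W=3
[6] MEM needs rd=2 wr=0: FU; after: ALU=0 MUL=2 MEM=0 BR=0, R=4, W=3
[7] MUL needs rd=2 wr=1: ok; after: ALU=0 MUL=1 MEM=0 BR=0, R=2, W=2

reason(slot 1) = FU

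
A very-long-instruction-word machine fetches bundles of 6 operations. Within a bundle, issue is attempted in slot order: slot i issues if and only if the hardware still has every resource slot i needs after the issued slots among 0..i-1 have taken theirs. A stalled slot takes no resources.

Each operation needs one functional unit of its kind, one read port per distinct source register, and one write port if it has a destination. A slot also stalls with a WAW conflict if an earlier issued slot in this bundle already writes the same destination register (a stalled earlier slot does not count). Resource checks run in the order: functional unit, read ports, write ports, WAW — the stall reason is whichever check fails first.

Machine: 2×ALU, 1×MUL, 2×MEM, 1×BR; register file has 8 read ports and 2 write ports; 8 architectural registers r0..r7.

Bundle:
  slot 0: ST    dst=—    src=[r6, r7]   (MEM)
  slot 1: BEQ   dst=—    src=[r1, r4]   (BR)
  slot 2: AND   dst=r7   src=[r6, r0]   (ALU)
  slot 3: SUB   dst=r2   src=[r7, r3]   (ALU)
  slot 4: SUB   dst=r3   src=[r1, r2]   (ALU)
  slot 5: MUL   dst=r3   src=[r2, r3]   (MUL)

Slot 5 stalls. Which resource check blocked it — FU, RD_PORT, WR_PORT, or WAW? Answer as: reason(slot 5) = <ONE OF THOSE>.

[0] MEM needs rd=2 wr=0: ok; after: ALU=2 MUL=1 MEM=1 BR=1, R=6, W=2
[1] BR needs rd=2 wr=0: ok; after: ALU=2 MUL=1 MEM=1 BR=0, R=4, W=2
[2] ALU needs rd=2 wr=1: ok; after: ALU=1 MUL=1 MEM=1 BR=0, R=2, W=1
[3] ALU needs rd=2 wr=1: ok; after: ALU=0 MUL=1 MEM=1 BR=0, R=0, W=0
[4] ALU needs rd=2 wr=1: FU; after: ALU=0 MUL=1 MEM=1 BR=0, R=0, W=0
[5] MUL needs rd=2 wr=1: RD_PORT; after: ALU=0 MUL=1 MEM=1 BR=0, R=0, W=0

reason(slot 5) = RD_PORT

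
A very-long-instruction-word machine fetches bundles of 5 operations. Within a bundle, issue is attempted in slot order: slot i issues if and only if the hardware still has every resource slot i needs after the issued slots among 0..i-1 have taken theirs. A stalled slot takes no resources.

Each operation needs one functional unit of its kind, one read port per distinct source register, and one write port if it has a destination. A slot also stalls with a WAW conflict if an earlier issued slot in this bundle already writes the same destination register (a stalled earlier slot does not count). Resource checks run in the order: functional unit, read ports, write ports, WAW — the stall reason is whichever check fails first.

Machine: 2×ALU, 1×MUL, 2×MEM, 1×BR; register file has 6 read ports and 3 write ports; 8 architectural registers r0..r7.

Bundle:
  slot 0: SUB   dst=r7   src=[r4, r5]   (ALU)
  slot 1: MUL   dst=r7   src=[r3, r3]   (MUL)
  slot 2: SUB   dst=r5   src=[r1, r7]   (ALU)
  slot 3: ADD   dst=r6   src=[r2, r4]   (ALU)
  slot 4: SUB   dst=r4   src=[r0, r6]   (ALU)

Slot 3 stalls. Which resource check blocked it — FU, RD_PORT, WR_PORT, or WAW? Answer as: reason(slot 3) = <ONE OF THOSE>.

[0] ALU needs rd=2 wr=1: ok; after: ALU=1 MUL=1 MEM=2 BR=1, R=4, W=2
[1] MUL needs rd=1 wr=1: WAW; after: ALU=1 MUL=1 MEM=2 BR=1, R=4, W=2
[2] ALU needs rd=2 wr=1: ok; after: ALU=0 MUL=1 MEM=2 BR=1, R=2, W=1
[3] ALU needs rd=2 wr=1: FU; after: ALU=0 MUL=1 MEM=2 BR=1, R=2, W=1
[4] ALU needs rd=2 wr=1: FU; after: ALU=0 MUL=1 MEM=2 BR=1, R=2, W=1

reason(slot 3) = FU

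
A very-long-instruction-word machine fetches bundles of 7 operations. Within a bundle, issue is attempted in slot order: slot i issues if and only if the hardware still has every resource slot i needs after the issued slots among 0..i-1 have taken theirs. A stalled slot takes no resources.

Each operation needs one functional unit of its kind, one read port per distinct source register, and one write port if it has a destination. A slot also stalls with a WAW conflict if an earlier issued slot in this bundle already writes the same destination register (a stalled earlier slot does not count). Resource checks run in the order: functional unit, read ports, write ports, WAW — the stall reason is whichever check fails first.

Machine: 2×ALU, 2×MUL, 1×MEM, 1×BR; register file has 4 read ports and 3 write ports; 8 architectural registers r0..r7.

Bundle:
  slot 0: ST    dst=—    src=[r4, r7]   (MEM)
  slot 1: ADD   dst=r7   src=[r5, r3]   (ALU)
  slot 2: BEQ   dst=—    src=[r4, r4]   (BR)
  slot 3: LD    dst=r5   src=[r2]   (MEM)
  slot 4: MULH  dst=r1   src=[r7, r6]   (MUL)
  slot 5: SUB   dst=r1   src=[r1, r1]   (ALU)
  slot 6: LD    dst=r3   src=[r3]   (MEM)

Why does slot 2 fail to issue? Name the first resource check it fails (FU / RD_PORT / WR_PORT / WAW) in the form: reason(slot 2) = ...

reason(slot 2) = RD_PORT

(0) want 1×MEM +2rd +0wr — yes → AL2|MU2|ME0|BR1|rd2|wr3
(1) want 1×ALU +2rd +1wr — yes → AL1|MU2|ME0|BR1|rd0|wr2
(2) want 1×BR +1rd +0wr — RD_PORT → AL1|MU2|ME0|BR1|rd0|wr2
(3) want 1×MEM +1rd +1wr — FU → AL1|MU2|ME0|BR1|rd0|wr2
(4) want 1×MUL +2rd +1wr — RD_PORT → AL1|MU2|ME0|BR1|rd0|wr2
(5) want 1×ALU +1rd +1wr — RD_PORT → AL1|MU2|ME0|BR1|rd0|wr2
(6) want 1×MEM +1rd +1wr — FU → AL1|MU2|ME0|BR1|rd0|wr2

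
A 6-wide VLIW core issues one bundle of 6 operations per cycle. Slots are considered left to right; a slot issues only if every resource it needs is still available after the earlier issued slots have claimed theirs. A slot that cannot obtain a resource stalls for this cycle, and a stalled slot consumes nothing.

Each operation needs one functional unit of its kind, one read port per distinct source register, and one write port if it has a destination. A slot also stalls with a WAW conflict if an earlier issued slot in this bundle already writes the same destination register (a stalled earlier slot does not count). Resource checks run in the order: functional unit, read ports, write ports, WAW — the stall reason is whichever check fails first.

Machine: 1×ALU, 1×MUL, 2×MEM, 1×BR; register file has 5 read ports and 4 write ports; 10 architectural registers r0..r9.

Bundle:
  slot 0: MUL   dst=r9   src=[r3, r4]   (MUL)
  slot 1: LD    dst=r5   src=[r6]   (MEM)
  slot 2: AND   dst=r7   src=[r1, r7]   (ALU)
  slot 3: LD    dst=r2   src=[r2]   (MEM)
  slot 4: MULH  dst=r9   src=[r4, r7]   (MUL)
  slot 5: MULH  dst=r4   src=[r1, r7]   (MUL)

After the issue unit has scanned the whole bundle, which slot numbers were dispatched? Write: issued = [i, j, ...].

issued = [0, 1, 2]

(0) want 1×MUL +2rd +1wr — yes → AL1|MU0|ME2|BR1|rd3|wr3
(1) want 1×MEM +1rd +1wr — yes → AL1|MU0|ME1|BR1|rd2|wr2
(2) want 1×ALU +2rd +1wr — yes → AL0|MU0|ME1|BR1|rd0|wr1
(3) want 1×MEM +1rd +1wr — RD_PORT → AL0|MU0|ME1|BR1|rd0|wr1
(4) want 1×MUL +2rd +1wr — FU → AL0|MU0|ME1|BR1|rd0|wr1
(5) want 1×MUL +2rd +1wr — FU → AL0|MU0|ME1|BR1|rd0|wr1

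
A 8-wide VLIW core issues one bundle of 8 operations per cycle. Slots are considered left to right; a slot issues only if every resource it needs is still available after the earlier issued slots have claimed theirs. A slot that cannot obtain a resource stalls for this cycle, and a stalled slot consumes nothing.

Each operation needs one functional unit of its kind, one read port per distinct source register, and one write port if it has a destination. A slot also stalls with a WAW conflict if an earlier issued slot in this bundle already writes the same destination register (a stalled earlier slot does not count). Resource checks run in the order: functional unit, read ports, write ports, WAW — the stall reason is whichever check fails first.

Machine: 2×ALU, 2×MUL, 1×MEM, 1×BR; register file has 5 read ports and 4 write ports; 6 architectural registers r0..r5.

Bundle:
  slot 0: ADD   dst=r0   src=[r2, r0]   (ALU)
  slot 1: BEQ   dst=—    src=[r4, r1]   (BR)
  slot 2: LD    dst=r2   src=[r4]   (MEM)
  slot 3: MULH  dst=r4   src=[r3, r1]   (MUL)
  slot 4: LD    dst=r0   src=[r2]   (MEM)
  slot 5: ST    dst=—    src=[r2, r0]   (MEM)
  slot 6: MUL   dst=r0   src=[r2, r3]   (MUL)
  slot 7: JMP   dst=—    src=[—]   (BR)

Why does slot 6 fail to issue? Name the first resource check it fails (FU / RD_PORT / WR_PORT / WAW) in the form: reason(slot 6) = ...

reason(slot 6) = RD_PORT

#0 ALU src=r2,r0 dispatched  <A:1 Mu:2 Ld:1 B:1 rd:3 wr:3>
#1 BR src=r4,r1 dispatched  <A:1 Mu:2 Ld:1 B:0 rd:1 wr:3>
#2 MEM src=r4 dispatched  <A:1 Mu:2 Ld:0 B:0 rd:0 wr:2>
#3 MUL src=r3,r1 held:RD_PORT  <A:1 Mu:2 Ld:0 B:0 rd:0 wr:2>
#4 MEM src=r2 held:FU  <A:1 Mu:2 Ld:0 B:0 rd:0 wr:2>
#5 MEM src=r2,r0 held:FU  <A:1 Mu:2 Ld:0 B:0 rd:0 wr:2>
#6 MUL src=r2,r3 held:RD_PORT  <A:1 Mu:2 Ld:0 B:0 rd:0 wr:2>
#7 BR src=- held:FU  <A:1 Mu:2 Ld:0 B:0 rd:0 wr:2>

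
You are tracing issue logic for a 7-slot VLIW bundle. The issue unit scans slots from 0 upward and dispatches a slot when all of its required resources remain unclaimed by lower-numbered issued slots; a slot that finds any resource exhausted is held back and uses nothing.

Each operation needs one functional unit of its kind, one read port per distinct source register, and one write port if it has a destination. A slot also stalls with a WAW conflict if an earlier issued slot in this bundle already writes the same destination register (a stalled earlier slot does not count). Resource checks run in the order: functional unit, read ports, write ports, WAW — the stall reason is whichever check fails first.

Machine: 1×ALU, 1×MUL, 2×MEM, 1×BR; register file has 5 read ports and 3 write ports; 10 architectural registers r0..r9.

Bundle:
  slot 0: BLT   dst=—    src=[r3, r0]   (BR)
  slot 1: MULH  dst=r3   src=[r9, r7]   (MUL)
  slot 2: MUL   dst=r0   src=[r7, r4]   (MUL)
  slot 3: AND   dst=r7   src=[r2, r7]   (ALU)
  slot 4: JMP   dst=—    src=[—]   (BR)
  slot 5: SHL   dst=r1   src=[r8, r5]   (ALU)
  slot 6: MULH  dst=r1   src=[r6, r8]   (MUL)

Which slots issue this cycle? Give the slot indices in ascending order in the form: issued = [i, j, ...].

(0) want 1×BR +2rd +0wr — yes → AL1|MU1|ME2|BR0|rd3|wr3
(1) want 1×MUL +2rd +1wr — yes → AL1|MU0|ME2|BR0|rd1|wr2
(2) want 1×MUL +2rd +1wr — FU → AL1|MU0|ME2|BR0|rd1|wr2
(3) want 1×ALU +2rd +1wr — RD_PORT → AL1|MU0|ME2|BR0|rd1|wr2
(4) want 1×BR +0rd +0wr — FU → AL1|MU0|ME2|BR0|rd1|wr2
(5) want 1×ALU +2rd +1wr — RD_PORT → AL1|MU0|ME2|BR0|rd1|wr2
(6) want 1×MUL +2rd +1wr — FU → AL1|MU0|ME2|BR0|rd1|wr2

issued = [0, 1]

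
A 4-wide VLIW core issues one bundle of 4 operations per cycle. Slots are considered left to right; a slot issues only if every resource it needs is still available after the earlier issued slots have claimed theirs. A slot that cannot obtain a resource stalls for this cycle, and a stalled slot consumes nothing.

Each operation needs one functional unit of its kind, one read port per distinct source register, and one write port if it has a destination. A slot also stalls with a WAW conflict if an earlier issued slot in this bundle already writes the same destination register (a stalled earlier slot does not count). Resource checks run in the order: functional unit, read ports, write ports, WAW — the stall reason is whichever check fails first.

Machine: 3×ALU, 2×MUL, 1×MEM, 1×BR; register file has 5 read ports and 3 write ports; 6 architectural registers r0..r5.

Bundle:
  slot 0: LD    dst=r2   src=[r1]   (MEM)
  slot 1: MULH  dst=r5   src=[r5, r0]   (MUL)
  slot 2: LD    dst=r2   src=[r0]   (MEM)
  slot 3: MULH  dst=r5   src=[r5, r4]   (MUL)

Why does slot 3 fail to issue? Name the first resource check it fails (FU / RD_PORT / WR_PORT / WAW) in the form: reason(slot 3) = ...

[0] MEM needs rd=1 wr=1: ok; after: ALU=3 MUL=2 MEM=0 BR=1, R=4, W=2
[1] MUL needs rd=2 wr=1: ok; after: ALU=3 MUL=1 MEM=0 BR=1, R=2, W=1
[2] MEM needs rd=1 wr=1: FU; after: ALU=3 MUL=1 MEM=0 BR=1, R=2, W=1
[3] MUL needs rd=2 wr=1: WAW; after: ALU=3 MUL=1 MEM=0 BR=1, R=2, W=1

reason(slot 3) = WAW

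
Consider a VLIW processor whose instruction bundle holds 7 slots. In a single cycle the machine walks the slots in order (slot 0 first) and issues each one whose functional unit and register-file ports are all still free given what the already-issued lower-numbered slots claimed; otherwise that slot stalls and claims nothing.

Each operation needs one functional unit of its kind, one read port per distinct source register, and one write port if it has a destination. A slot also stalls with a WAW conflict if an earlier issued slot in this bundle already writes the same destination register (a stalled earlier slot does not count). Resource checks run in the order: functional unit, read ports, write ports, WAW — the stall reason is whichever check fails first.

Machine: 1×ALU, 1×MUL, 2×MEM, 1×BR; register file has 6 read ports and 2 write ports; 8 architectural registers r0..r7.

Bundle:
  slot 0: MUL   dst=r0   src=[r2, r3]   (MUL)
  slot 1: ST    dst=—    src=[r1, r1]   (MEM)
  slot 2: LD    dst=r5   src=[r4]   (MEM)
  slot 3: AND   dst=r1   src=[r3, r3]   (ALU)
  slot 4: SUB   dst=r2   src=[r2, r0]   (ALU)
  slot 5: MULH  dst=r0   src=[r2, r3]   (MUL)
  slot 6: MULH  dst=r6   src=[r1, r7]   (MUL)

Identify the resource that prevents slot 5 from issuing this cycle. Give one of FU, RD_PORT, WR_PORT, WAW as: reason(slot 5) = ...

  0. MUL→r0 ⇒ go  {1A/0Mu/2Ld/1B | 4r 1w}
  1. MEM ⇒ go  {1A/0Mu/1Ld/1B | 3r 1w}
  2. MEM→r5 ⇒ go  {1A/0Mu/0Ld/1B | 2r 0w}
  3. ALU→r1 ⇒ no(WR_PORT)  {1A/0Mu/0Ld/1B | 2r 0w}
  4. ALU→r2 ⇒ no(WR_PORT)  {1A/0Mu/0Ld/1B | 2r 0w}
  5. MUL→r0 ⇒ no(FU)  {1A/0Mu/0Ld/1B | 2r 0w}
  6. MUL→r6 ⇒ no(FU)  {1A/0Mu/0Ld/1B | 2r 0w}

reason(slot 5) = FU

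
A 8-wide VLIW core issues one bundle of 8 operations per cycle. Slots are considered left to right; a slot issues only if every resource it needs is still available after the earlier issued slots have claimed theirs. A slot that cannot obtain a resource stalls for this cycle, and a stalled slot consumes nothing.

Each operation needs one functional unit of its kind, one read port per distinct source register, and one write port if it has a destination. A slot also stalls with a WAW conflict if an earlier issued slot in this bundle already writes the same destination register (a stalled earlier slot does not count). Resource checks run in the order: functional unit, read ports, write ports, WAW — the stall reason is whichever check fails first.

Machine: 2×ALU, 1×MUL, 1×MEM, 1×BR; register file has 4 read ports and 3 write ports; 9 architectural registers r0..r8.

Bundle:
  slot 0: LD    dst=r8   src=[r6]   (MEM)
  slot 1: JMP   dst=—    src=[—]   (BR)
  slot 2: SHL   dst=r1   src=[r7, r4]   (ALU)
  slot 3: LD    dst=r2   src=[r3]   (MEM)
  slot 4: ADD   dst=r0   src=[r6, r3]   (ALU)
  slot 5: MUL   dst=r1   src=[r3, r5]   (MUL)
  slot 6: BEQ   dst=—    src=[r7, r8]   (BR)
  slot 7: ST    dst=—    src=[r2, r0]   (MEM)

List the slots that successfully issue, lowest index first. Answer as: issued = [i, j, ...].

  0. MEM→r8 ⇒ go  {2A/1Mu/0Ld/1B | 3r 2w}
  1. BR ⇒ go  {2A/1Mu/0Ld/0B | 3r 2w}
  2. ALU→r1 ⇒ go  {1A/1Mu/0Ld/0B | 1r 1w}
  3. MEM→r2 ⇒ no(FU)  {1A/1Mu/0Ld/0B | 1r 1w}
  4. ALU→r0 ⇒ no(RD_PORT)  {1A/1Mu/0Ld/0B | 1r 1w}
  5. MUL→r1 ⇒ no(RD_PORT)  {1A/1Mu/0Ld/0B | 1r 1w}
  6. BR ⇒ no(FU)  {1A/1Mu/0Ld/0B | 1r 1w}
  7. MEM ⇒ no(FU)  {1A/1Mu/0Ld/0B | 1r 1w}

issued = [0, 1, 2]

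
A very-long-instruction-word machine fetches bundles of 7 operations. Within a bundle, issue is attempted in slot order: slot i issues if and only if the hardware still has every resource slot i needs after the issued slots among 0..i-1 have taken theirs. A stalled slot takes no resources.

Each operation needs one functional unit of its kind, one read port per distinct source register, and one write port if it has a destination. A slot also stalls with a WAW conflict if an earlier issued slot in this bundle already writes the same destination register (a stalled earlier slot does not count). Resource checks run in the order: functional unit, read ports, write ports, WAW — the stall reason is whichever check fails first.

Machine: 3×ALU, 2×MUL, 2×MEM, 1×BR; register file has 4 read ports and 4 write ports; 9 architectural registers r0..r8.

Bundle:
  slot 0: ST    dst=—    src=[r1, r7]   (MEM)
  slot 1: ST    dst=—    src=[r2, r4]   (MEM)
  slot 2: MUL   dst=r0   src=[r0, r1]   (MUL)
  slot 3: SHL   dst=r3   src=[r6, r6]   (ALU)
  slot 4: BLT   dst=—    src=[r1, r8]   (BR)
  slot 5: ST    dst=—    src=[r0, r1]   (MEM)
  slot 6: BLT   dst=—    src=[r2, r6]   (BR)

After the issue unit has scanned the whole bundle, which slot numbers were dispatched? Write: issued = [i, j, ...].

#0 MEM src=r1,r7 dispatched  <A:3 Mu:2 Ld:1 B:1 rd:2 wr:4>
#1 MEM src=r2,r4 dispatched  <A:3 Mu:2 Ld:0 B:1 rd:0 wr:4>
#2 MUL src=r0,r1 held:RD_PORT  <A:3 Mu:2 Ld:0 B:1 rd:0 wr:4>
#3 ALU src=r6,r6 held:RD_PORT  <A:3 Mu:2 Ld:0 B:1 rd:0 wr:4>
#4 BR src=r1,r8 held:RD_PORT  <A:3 Mu:2 Ld:0 B:1 rd:0 wr:4>
#5 MEM src=r0,r1 held:FU  <A:3 Mu:2 Ld:0 B:1 rd:0 wr:4>
#6 BR src=r2,r6 held:RD_PORT  <A:3 Mu:2 Ld:0 B:1 rd:0 wr:4>

issued = [0, 1]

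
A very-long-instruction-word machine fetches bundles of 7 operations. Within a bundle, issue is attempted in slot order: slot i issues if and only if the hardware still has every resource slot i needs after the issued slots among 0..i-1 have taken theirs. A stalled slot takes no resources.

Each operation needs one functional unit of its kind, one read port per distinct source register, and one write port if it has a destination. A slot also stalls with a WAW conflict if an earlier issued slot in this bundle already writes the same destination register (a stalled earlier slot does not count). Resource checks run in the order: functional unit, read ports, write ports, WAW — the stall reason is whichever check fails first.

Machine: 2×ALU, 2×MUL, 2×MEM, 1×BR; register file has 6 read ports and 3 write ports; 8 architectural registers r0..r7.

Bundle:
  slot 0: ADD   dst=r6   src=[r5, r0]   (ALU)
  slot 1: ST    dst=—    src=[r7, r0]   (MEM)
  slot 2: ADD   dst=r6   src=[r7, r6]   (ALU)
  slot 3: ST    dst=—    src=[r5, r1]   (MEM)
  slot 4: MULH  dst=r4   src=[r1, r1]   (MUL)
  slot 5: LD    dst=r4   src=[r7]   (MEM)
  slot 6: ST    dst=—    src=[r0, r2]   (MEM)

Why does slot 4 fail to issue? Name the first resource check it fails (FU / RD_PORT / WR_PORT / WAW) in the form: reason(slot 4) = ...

reason(slot 4) = RD_PORT

(0) want 1×ALU +2rd +1wr — yes → AL1|MU2|ME2|BR1|rd4|wr2
(1) want 1×MEM +2rd +0wr — yes → AL1|MU2|ME1|BR1|rd2|wr2
(2) want 1×ALU +2rd +1wr — WAW → AL1|MU2|ME1|BR1|rd2|wr2
(3) want 1×MEM +2rd +0wr — yes → AL1|MU2|ME0|BR1|rd0|wr2
(4) want 1×MUL +1rd +1wr — RD_PORT → AL1|MU2|ME0|BR1|rd0|wr2
(5) want 1×MEM +1rd +1wr — FU → AL1|MU2|ME0|BR1|rd0|wr2
(6) want 1×MEM +2rd +0wr — FU → AL1|MU2|ME0|BR1|rd0|wr2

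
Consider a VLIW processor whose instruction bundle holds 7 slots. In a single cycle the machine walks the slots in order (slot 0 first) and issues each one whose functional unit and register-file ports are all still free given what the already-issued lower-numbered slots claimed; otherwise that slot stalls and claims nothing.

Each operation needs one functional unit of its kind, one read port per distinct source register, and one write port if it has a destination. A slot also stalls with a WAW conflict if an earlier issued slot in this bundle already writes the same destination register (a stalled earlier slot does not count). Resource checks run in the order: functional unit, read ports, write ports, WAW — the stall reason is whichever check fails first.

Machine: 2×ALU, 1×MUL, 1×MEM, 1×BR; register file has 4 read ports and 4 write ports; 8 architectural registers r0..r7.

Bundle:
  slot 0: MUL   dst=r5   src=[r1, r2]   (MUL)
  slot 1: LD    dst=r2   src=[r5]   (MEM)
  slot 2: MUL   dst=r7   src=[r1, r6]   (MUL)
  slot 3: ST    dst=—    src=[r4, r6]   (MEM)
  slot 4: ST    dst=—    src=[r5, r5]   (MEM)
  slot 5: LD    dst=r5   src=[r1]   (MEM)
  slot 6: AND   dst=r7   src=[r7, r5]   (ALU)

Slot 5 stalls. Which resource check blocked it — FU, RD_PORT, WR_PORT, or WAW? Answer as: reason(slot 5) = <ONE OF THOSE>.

[0] MUL needs rd=2 wr=1: ok; after: ALU=2 MUL=0 MEM=1 BR=1, R=2, W=3
[1] MEM needs rd=1 wr=1: ok; after: ALU=2 MUL=0 MEM=0 BR=1, R=1, W=2
[2] MUL needs rd=2 wr=1: FU; after: ALU=2 MUL=0 MEM=0 BR=1, R=1, W=2
[3] MEM needs rd=2 wr=0: FU; after: ALU=2 MUL=0 MEM=0 BR=1, R=1, W=2
[4] MEM needs rd=1 wr=0: FU; after: ALU=2 MUL=0 MEM=0 BR=1, R=1, W=2
[5] MEM needs rd=1 wr=1: FU; after: ALU=2 MUL=0 MEM=0 BR=1, R=1, W=2
[6] ALU needs rd=2 wr=1: RD_PORT; after: ALU=2 MUL=0 MEM=0 BR=1, R=1, W=2

reason(slot 5) = FU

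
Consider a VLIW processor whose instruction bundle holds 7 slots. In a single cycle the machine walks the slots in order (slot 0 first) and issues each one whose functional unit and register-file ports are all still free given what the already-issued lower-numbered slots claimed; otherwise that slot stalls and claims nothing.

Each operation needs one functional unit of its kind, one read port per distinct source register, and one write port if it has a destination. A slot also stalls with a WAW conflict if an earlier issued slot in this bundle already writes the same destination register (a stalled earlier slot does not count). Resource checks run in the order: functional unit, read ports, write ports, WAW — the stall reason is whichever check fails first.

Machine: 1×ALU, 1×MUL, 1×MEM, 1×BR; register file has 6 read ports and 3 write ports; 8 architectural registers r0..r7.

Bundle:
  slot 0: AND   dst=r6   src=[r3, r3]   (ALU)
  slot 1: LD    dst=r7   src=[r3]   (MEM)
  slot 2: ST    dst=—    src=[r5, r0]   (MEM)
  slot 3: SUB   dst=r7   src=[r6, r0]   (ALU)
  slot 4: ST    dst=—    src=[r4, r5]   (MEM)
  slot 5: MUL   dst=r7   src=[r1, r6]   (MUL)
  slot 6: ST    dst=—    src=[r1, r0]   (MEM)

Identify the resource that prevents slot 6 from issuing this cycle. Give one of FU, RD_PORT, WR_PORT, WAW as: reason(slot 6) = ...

reason(slot 6) = FU

[0] ALU needs rd=1 wr=1: ok; after: ALU=0 MUL=1 MEM=1 BR=1, R=5, W=2
[1] MEM needs rd=1 wr=1: ok; after: ALU=0 MUL=1 MEM=0 BR=1, R=4, W=1
[2] MEM needs rd=2 wr=0: FU; after: ALU=0 MUL=1 MEM=0 BR=1, R=4, W=1
[3] ALU needs rd=2 wr=1: FU; after: ALU=0 MUL=1 MEM=0 BR=1, R=4, W=1
[4] MEM needs rd=2 wr=0: FU; after: ALU=0 MUL=1 MEM=0 BR=1, R=4, W=1
[5] MUL needs rd=2 wr=1: WAW; after: ALU=0 MUL=1 MEM=0 BR=1, R=4, W=1
[6] MEM needs rd=2 wr=0: FU; after: ALU=0 MUL=1 MEM=0 BR=1, R=4, W=1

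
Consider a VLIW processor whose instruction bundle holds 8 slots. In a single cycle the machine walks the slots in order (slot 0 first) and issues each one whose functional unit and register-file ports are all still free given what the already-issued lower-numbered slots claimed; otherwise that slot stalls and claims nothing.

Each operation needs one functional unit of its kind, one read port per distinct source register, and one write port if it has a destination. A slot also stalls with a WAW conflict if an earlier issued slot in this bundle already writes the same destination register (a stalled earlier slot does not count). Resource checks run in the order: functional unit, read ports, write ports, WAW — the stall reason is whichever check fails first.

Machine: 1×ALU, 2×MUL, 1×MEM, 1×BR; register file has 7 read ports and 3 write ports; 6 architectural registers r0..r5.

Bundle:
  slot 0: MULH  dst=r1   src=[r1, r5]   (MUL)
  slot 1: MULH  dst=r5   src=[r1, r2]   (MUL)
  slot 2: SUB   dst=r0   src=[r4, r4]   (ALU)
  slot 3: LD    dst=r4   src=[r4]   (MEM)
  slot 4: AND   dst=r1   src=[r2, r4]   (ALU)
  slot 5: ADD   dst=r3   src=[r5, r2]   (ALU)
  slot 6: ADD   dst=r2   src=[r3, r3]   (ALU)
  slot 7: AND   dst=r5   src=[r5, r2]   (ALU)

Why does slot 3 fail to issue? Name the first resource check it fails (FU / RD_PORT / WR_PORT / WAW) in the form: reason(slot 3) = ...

reason(slot 3) = WR_PORT

  0. MUL→r1 ⇒ go  {1A/1Mu/1Ld/1B | 5r 2w}
  1. MUL→r5 ⇒ go  {1A/0Mu/1Ld/1B | 3r 1w}
  2. ALU→r0 ⇒ go  {0A/0Mu/1Ld/1B | 2r 0w}
  3. MEM→r4 ⇒ no(WR_PORT)  {0A/0Mu/1Ld/1B | 2r 0w}
  4. ALU→r1 ⇒ no(FU)  {0A/0Mu/1Ld/1B | 2r 0w}
  5. ALU→r3 ⇒ no(FU)  {0A/0Mu/1Ld/1B | 2r 0w}
  6. ALU→r2 ⇒ no(FU)  {0A/0Mu/1Ld/1B | 2r 0w}
  7. ALU→r5 ⇒ no(FU)  {0A/0Mu/1Ld/1B | 2r 0w}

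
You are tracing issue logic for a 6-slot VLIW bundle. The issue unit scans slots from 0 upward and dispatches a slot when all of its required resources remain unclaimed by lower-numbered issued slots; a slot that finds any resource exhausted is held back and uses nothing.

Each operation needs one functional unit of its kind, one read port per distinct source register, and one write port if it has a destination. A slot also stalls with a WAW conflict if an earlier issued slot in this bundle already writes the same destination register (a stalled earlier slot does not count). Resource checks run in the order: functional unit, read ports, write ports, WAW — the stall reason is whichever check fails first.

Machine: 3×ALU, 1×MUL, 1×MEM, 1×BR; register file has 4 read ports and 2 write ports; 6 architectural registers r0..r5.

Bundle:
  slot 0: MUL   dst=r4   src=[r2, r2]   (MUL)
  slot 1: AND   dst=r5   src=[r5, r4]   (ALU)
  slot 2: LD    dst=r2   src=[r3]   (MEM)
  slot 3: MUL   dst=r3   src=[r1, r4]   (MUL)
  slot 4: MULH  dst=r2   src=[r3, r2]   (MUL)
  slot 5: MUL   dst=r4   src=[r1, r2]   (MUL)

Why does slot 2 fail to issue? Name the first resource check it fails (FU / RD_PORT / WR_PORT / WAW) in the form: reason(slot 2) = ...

  0. MUL→r4 ⇒ go  {3A/0Mu/1Ld/1B | 3r 1w}
  1. ALU→r5 ⇒ go  {2A/0Mu/1Ld/1B | 1r 0w}
  2. MEM→r2 ⇒ no(WR_PORT)  {2A/0Mu/1Ld/1B | 1r 0w}
  3. MUL→r3 ⇒ no(FU)  {2A/0Mu/1Ld/1B | 1r 0w}
  4. MUL→r2 ⇒ no(FU)  {2A/0Mu/1Ld/1B | 1r 0w}
  5. MUL→r4 ⇒ no(FU)  {2A/0Mu/1Ld/1B | 1r 0w}

reason(slot 2) = WR_PORT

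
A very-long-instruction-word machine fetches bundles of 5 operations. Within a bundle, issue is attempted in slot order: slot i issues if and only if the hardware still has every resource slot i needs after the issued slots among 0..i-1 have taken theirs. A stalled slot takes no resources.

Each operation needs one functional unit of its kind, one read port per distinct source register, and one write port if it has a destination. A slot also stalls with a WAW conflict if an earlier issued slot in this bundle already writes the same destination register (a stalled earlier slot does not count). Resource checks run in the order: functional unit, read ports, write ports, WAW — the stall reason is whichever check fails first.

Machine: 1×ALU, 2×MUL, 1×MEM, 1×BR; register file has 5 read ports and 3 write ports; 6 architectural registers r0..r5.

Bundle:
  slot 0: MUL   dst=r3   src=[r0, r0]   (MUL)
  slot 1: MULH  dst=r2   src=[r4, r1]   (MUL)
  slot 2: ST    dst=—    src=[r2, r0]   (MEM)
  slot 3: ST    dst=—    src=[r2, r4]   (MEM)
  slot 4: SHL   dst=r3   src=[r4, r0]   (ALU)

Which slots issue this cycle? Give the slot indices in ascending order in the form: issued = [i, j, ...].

(0) want 1×MUL +1rd +1wr — yes → AL1|MU1|ME1|BR1|rd4|wr2
(1) want 1×MUL +2rd +1wr — yes → AL1|MU0|ME1|BR1|rd2|wr1
(2) want 1×MEM +2rd +0wr — yes → AL1|MU0|ME0|BR1|rd0|wr1
(3) want 1×MEM +2rd +0wr — FU → AL1|MU0|ME0|BR1|rd0|wr1
(4) want 1×ALU +2rd +1wr — RD_PORT → AL1|MU0|ME0|BR1|rd0|wr1

issued = [0, 1, 2]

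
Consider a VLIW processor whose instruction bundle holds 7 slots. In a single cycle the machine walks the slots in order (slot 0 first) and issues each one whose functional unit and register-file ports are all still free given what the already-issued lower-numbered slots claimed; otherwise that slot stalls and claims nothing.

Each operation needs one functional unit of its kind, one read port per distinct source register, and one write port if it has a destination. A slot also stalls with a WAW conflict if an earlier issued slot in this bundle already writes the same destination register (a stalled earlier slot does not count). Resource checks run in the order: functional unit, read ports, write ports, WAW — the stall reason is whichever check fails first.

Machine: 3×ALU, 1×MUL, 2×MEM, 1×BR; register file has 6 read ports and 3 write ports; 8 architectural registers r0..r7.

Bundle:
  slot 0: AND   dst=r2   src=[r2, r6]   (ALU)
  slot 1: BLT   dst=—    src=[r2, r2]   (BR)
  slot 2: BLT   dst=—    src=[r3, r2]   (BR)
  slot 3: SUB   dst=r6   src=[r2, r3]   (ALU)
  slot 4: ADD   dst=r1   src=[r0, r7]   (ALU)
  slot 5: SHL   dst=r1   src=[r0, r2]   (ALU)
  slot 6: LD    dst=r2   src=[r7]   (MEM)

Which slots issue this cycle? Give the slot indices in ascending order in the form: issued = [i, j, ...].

[0] ALU needs rd=2 wr=1: ok; after: ALU=2 MUL=1 MEM=2 BR=1, R=4, W=2
[1] BR needs rd=1 wr=0: ok; after: ALU=2 MUL=1 MEM=2 BR=0, R=3, W=2
[2] BR needs rd=2 wr=0: FU; after: ALU=2 MUL=1 MEM=2 BR=0, R=3, W=2
[3] ALU needs rd=2 wr=1: ok; after: ALU=1 MUL=1 MEM=2 BR=0, R=1, W=1
[4] ALU needs rd=2 wr=1: RD_PORT; after: ALU=1 MUL=1 MEM=2 BR=0, R=1, W=1
[5] ALU needs rd=2 wr=1: RD_PORT; after: ALU=1 MUL=1 MEM=2 BR=0, R=1, W=1
[6] MEM needs rd=1 wr=1: WAW; after: ALU=1 MUL=1 MEM=2 BR=0, R=1, W=1

issued = [0, 1, 3]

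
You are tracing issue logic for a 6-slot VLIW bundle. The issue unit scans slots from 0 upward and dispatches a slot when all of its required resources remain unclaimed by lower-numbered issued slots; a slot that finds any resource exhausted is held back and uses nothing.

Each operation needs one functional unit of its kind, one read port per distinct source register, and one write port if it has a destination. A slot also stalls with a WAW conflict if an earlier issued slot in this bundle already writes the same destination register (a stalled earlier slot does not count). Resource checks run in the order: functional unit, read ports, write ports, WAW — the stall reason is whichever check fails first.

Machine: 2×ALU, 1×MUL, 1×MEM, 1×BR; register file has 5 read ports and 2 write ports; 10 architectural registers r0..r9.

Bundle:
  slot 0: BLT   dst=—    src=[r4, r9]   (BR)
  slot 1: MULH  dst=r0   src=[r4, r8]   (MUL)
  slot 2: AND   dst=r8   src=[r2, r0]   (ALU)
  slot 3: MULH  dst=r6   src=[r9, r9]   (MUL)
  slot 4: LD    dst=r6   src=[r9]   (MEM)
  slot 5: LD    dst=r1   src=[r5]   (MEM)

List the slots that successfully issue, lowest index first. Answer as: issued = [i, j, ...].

#0 BR src=r4,r9 dispatched  <A:2 Mu:1 Ld:1 B:0 rd:3 wr:2>
#1 MUL src=r4,r8 dispatched  <A:2 Mu:0 Ld:1 B:0 rd:1 wr:1>
#2 ALU src=r2,r0 held:RD_PORT  <A:2 Mu:0 Ld:1 B:0 rd:1 wr:1>
#3 MUL src=r9,r9 held:FU  <A:2 Mu:0 Ld:1 B:0 rd:1 wr:1>
#4 MEM src=r9 dispatched  <A:2 Mu:0 Ld:0 B:0 rd:0 wr:0>
#5 MEM src=r5 held:FU  <A:2 Mu:0 Ld:0 B:0 rd:0 wr:0>

issued = [0, 1, 4]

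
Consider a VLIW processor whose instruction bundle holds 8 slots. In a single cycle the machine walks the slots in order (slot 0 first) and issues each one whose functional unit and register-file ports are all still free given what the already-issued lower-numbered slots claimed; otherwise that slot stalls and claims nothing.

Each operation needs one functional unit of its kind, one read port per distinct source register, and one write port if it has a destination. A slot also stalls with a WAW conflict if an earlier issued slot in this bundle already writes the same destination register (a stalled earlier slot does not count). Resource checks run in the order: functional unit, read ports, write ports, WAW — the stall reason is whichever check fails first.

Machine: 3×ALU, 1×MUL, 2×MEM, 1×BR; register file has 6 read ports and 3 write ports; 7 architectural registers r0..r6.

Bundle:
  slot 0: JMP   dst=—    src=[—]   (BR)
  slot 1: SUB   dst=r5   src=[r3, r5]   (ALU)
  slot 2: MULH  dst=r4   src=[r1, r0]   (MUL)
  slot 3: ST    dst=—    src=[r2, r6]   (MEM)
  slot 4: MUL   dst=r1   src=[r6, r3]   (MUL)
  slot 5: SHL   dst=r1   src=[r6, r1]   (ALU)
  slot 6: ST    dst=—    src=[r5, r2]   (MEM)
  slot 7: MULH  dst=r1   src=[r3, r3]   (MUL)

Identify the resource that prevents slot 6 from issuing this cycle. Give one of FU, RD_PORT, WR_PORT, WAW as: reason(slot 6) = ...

reason(slot 6) = RD_PORT

  0. BR ⇒ go  {3A/1Mu/2Ld/0B | 6r 3w}
  1. ALU→r5 ⇒ go  {2A/1Mu/2Ld/0B | 4r 2w}
  2. MUL→r4 ⇒ go  {2A/0Mu/2Ld/0B | 2r 1w}
  3. MEM ⇒ go  {2A/0Mu/1Ld/0B | 0r 1w}
  4. MUL→r1 ⇒ no(FU)  {2A/0Mu/1Ld/0B | 0r 1w}
  5. ALU→r1 ⇒ no(RD_PORT)  {2A/0Mu/1Ld/0B | 0r 1w}
  6. MEM ⇒ no(RD_PORT)  {2A/0Mu/1Ld/0B | 0r 1w}
  7. MUL→r1 ⇒ no(FU)  {2A/0Mu/1Ld/0B | 0r 1w}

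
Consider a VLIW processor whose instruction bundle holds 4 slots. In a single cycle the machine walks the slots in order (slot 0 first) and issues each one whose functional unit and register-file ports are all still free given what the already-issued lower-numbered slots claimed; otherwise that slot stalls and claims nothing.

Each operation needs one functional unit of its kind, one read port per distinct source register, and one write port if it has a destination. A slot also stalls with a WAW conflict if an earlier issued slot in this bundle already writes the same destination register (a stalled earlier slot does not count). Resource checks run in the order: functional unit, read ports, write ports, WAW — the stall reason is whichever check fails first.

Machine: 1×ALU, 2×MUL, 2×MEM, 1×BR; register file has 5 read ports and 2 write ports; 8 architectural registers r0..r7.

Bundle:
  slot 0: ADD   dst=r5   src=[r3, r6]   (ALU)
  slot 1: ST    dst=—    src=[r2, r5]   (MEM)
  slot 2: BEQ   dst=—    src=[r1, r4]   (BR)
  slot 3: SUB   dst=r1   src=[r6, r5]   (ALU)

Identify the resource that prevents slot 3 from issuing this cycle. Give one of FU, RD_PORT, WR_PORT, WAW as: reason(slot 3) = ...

(0) want 1×ALU +2rd +1wr — yes → AL0|MU2|ME2|BR1|rd3|wr1
(1) want 1×MEM +2rd +0wr — yes → AL0|MU2|ME1|BR1|rd1|wr1
(2) want 1×BR +2rd +0wr — RD_PORT → AL0|MU2|ME1|BR1|rd1|wr1
(3) want 1×ALU +2rd +1wr — FU → AL0|MU2|ME1|BR1|rd1|wr1

reason(slot 3) = FU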